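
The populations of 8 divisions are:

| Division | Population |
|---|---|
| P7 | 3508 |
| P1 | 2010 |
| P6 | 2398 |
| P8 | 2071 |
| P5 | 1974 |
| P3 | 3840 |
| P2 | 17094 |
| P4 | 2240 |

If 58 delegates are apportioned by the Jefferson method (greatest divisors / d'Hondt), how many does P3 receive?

6

Standard divisor 35135/58 ≈ 605.776; standard quotas: P7 5.791, P1 3.318, P6 3.959, P8 3.419, P5 3.259, P3 6.339, P2 28.218, P4 3.698.
Rounding down gives 5, 3, 3, 3, 3, 6, 28, 3 = 54 seats, so the divisor must be adjusted.
With modified divisor 565: modified quotas P7 6.209, P1 3.558, P6 4.244, P8 3.665, P5 3.494, P3 6.796, P2 30.255, P4 3.965.
Rounding down: P7 6, P1 3, P6 4, P8 3, P5 3, P3 6, P2 30, P4 3 (total 58).
P3 receives 6.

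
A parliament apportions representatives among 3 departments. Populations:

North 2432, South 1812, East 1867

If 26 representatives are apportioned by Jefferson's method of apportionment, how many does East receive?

8

Standard divisor 6111/26 ≈ 235.038; standard quotas: North 10.347, South 7.709, East 7.943.
Rounding down gives 10, 7, 7 = 24 seats, so the divisor must be adjusted.
With modified divisor 224: modified quotas North 10.857, South 8.089, East 8.335.
Rounding down: North 10, South 8, East 8 (total 26).
East receives 8.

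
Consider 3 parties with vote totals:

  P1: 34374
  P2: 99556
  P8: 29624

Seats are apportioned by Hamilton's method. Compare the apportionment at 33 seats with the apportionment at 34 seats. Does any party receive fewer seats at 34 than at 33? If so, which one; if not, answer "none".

none

At 33 seats: P1 7, P2 20, P8 6.
At 34 seats: P1 7, P2 21, P8 6.
No party's allocation decreased.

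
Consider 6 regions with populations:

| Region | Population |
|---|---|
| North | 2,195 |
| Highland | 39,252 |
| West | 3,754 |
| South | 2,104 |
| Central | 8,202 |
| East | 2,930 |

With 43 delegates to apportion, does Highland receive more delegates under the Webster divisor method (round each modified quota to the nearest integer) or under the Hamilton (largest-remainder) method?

Webster: North 2, Highland 28, West 3, South 2, Central 6, East 2.
Hamilton: North 2, Highland 29, West 3, South 1, Central 6, East 2.
Highland gets 28 under Webster and 29 under Hamilton.

Hamilton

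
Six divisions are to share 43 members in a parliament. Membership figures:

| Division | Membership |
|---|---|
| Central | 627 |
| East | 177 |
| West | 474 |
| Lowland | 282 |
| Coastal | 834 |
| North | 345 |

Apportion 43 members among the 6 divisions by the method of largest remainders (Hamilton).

Central: 10; East: 3; West: 8; Lowland: 4; Coastal: 13; North: 5

The standard divisor is 2739/43 ≈ 63.698.
Standard quotas: Central 9.843, East 2.779, West 7.441, Lowland 4.427, Coastal 13.093, North 5.416.
Lower quotas: Central 9, East 2, West 7, Lowland 4, Coastal 13, North 5 (sum 40, leaving 3 seats).
Remainders in descending order: Central 0.843, East 0.779, West 0.441, Lowland 0.427, North 0.416, Coastal 0.093.
The surplus seats go to Central, East, West.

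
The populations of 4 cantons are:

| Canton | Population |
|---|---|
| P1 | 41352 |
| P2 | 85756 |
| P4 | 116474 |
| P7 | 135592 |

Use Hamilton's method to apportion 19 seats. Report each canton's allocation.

The standard divisor is 379174/19 ≈ 19956.526.
Standard quotas: P1 2.0721, P2 4.2971, P4 5.8364, P7 6.7944.
Lower quotas: P1 2, P2 4, P4 5, P7 6 (sum 17, leaving 2 seats).
Remainders in descending order: P4 0.8364, P7 0.7944, P2 0.2971, P1 0.0721.
The surplus seats go to P4, P7.

P1: 2; P2: 4; P4: 6; P7: 7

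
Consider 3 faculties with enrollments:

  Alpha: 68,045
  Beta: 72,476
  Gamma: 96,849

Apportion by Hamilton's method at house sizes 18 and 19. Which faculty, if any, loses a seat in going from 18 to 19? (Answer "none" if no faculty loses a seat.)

At 18 seats: Alpha 5, Beta 6, Gamma 7.
At 19 seats: Alpha 5, Beta 6, Gamma 8.
No faculty's allocation decreased.

none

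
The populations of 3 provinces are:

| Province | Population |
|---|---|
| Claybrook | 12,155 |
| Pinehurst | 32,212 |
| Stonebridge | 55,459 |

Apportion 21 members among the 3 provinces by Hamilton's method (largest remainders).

Claybrook=2, Pinehurst=7, Stonebridge=12

Total 99826; standard divisor 99826/21 ≈ 4753.619.
Standard quotas: Claybrook 2.5570, Pinehurst 6.7763, Stonebridge 11.6667.
Lower quotas: Claybrook 2, Pinehurst 6, Stonebridge 11 (sum 19, leaving 2 seats).
Remainders in descending order: Pinehurst 0.7763, Stonebridge 0.6667, Claybrook 0.5570.
The surplus seats go to Pinehurst, Stonebridge.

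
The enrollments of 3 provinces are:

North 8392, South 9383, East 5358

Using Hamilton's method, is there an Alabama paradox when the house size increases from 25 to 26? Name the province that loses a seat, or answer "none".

At 25 seats: North 9, South 10, East 6.
At 26 seats: North 9, South 11, East 6.
No province's allocation decreased.

none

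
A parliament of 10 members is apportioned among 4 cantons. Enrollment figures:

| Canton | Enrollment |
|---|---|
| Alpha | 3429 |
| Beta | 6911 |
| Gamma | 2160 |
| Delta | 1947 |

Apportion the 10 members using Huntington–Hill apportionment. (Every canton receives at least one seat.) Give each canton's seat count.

With divisor 1464: modified quotas Alpha 2.342, Beta 4.721, Gamma 1.475, Delta 1.330.
Geometric-mean thresholds: Alpha √(2·3)=2.449, Beta √(4·5)=4.472, Gamma √(1·2)=1.414, Delta √(1·2)=1.414.
Each quota rounded against its threshold gives Alpha 2, Beta 5, Gamma 2, Delta 1 (total 10).

Alpha 2, Beta 5, Gamma 2, Delta 1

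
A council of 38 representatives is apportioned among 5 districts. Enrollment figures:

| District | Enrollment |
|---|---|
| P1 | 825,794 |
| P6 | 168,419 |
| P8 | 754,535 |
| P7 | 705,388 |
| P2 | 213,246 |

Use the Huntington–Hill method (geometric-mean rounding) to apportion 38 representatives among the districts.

P1 12; P6 2; P8 11; P7 10; P2 3

With divisor 70316: modified quotas P1 11.744, P6 2.395, P8 10.731, P7 10.032, P2 3.033.
Geometric-mean thresholds: P1 √(11·12)=11.489, P6 √(2·3)=2.449, P8 √(10·11)=10.488, P7 √(10·11)=10.488, P2 √(3·4)=3.464.
Each quota rounded against its threshold gives P1 12, P6 2, P8 11, P7 10, P2 3 (total 38).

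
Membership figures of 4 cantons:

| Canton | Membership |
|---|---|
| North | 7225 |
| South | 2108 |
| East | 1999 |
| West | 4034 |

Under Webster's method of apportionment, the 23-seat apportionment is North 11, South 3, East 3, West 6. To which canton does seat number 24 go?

Priority for the next seat is population ÷ (current seats + 0.5).
Priorities: North 628.261, South 602.286, East 571.143, West 620.615.
Highest priority: North.

North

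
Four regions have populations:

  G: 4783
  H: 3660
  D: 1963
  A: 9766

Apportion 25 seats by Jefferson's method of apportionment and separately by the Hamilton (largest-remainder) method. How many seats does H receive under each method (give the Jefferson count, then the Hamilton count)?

4 and 5

Jefferson: G 6, H 4, D 2, A 13.
Hamilton: G 6, H 5, D 2, A 12.
H gets 4 under Jefferson and 5 under Hamilton.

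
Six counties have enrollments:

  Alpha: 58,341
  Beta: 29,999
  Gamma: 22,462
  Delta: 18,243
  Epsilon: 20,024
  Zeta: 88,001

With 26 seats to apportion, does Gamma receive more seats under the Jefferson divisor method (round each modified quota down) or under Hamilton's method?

Jefferson: Alpha 7, Beta 3, Gamma 2, Delta 2, Epsilon 2, Zeta 10.
Hamilton: Alpha 6, Beta 3, Gamma 3, Delta 2, Epsilon 2, Zeta 10.
Gamma gets 2 under Jefferson and 3 under Hamilton.

Hamilton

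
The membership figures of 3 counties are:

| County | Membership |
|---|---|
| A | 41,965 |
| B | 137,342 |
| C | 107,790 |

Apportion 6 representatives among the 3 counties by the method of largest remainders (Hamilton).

Total 287097; standard divisor 287097/6 ≈ 47849.5.
Standard quotas: A 0.8770, B 2.8703, C 2.2527.
Lower quotas: A 0, B 2, C 2 (sum 4, leaving 2 seats).
Remainders in descending order: A 0.8770, B 0.8703, C 0.2527.
Largest remainders: A, B receive the extra seats.

A=1, B=3, C=2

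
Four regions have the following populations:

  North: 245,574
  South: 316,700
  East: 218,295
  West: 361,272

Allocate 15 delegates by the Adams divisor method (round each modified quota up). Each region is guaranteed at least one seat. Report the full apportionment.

North 3, South 4, East 3, West 5

Standard divisor 1141841/15 ≈ 76122.733; standard quotas: North 3.226, South 4.160, East 2.868, West 4.746.
Rounding up gives 4, 5, 3, 5 = 17 seats, so the divisor must be adjusted.
With modified divisor 86100: modified quotas North 2.852, South 3.678, East 2.535, West 4.196.
Rounding up: North 3, South 4, East 3, West 5 (total 15).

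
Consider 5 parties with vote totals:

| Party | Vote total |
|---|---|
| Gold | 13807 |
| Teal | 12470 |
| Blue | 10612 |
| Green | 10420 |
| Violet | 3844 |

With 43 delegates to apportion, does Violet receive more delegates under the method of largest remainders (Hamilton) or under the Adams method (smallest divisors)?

Adams

Hamilton: Gold 12, Teal 10, Blue 9, Green 9, Violet 3.
Adams: Gold 11, Teal 10, Blue 9, Green 9, Violet 4.
Violet gets 3 under Hamilton and 4 under Adams.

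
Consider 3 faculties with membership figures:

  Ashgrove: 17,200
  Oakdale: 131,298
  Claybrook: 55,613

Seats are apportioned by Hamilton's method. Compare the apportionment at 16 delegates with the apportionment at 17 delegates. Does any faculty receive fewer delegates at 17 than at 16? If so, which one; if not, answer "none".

At 16 seats: Ashgrove 1, Oakdale 10, Claybrook 5.
At 17 seats: Ashgrove 1, Oakdale 11, Claybrook 5.
No faculty's allocation decreased.

none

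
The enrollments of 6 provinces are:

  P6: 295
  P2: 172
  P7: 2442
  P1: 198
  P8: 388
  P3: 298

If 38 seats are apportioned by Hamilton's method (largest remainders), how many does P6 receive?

Total 3793; standard divisor 3793/38 ≈ 99.816.
Standard quotas: P6 2.955, P2 1.723, P7 24.465, P1 1.984, P8 3.887, P3 2.985.
Lower quotas: P6 2, P2 1, P7 24, P1 1, P8 3, P3 2 (sum 33, leaving 5 seats).
Remainders in descending order: P3 0.985, P1 0.984, P6 0.955, P8 0.887, P2 0.723, P7 0.465.
Largest remainders: P3, P1, P6, P8, P2 receive the extra seats.
P6 receives 3.

3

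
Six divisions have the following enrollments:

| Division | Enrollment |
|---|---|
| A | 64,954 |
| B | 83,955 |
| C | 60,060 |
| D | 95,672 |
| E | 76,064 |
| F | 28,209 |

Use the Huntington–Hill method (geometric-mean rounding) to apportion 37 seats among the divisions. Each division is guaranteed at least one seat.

With divisor 11247: modified quotas A 5.775, B 7.465, C 5.340, D 8.506, E 6.763, F 2.508.
Geometric-mean thresholds: A √(5·6)=5.477, B √(7·8)=7.483, C √(5·6)=5.477, D √(8·9)=8.485, E √(6·7)=6.481, F √(2·3)=2.449.
Each quota rounded against its threshold gives A 6, B 7, C 5, D 9, E 7, F 3 (total 37).

A=6; B=7; C=5; D=9; E=7; F=3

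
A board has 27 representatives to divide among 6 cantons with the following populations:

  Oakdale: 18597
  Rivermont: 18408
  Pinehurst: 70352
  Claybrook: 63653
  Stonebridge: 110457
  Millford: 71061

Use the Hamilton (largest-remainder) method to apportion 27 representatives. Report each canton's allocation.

Total 352528; standard divisor 352528/27 ≈ 13056.593.
Standard quotas: Oakdale 1.4243, Rivermont 1.4099, Pinehurst 5.3882, Claybrook 4.8752, Stonebridge 8.4599, Millford 5.4425.
Lower quotas: Oakdale 1, Rivermont 1, Pinehurst 5, Claybrook 4, Stonebridge 8, Millford 5 (sum 24, leaving 3 seats).
Remainders in descending order: Claybrook 0.8752, Stonebridge 0.4599, Millford 0.4425, Oakdale 0.4243, Rivermont 0.4099, Pinehurst 0.3882.
The surplus seats go to Claybrook, Stonebridge, Millford.

Oakdale 1; Rivermont 1; Pinehurst 5; Claybrook 5; Stonebridge 9; Millford 6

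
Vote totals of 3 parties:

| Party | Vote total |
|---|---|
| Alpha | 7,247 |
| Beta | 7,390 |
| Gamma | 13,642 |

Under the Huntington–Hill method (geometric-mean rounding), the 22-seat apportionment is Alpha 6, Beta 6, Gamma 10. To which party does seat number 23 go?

Priority for the next seat is population ÷ (√(s·(s+1))).
Priorities: Alpha 1118.236, Beta 1140.302, Gamma 1300.714.
Highest priority: Gamma.

Gamma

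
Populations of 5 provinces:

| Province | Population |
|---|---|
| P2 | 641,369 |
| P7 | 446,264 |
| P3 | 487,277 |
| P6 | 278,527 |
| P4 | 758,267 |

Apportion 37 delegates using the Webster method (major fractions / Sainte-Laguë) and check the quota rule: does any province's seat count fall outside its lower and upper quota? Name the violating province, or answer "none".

none

Standard quotas: P2 9.086, P7 6.322, P3 6.903, P6 3.946, P4 10.742.
Webster allocation: P2 9, P7 6, P3 7, P6 4, P4 11.
Every allocation lies between the lower and upper quota.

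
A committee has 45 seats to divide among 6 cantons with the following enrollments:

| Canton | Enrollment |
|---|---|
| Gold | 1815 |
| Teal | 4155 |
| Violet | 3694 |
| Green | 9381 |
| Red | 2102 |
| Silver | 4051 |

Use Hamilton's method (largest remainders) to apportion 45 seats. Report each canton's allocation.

Total 25198; standard divisor 25198/45 ≈ 559.956.
Standard quotas: Gold 3.2413, Teal 7.4202, Violet 6.5970, Green 16.7531, Red 3.7539, Silver 7.2345.
Lower quotas: Gold 3, Teal 7, Violet 6, Green 16, Red 3, Silver 7 (sum 42, leaving 3 seats).
Remainders in descending order: Red 0.7539, Green 0.7531, Violet 0.5970, Teal 0.4202, Gold 0.2413, Silver 0.2345.
The surplus seats go to Red, Green, Violet.

Gold 3, Teal 7, Violet 7, Green 17, Red 4, Silver 7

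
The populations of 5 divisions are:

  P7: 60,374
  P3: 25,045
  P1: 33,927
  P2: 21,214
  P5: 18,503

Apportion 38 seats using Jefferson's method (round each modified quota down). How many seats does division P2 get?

5

Standard divisor 159063/38 ≈ 4185.868; standard quotas: P7 14.423, P3 5.983, P1 8.105, P2 5.068, P5 4.420.
Rounding down gives 14, 5, 8, 5, 4 = 36 seats, so the divisor must be adjusted.
With modified divisor 3900: modified quotas P7 15.481, P3 6.422, P1 8.699, P2 5.439, P5 4.744.
Rounding down: P7 15, P3 6, P1 8, P2 5, P5 4 (total 38).
P2 receives 5.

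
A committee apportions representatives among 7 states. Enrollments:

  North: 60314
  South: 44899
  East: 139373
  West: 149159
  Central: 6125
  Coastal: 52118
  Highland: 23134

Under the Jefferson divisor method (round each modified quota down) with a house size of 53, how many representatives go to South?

5

Standard divisor 475122/53 ≈ 8964.566; standard quotas: North 6.728, South 5.008, East 15.547, West 16.639, Central 0.683, Coastal 5.814, Highland 2.581.
Rounding down gives 6, 5, 15, 16, 0, 5, 2 = 49 seats, so the divisor must be adjusted.
With modified divisor 8500: modified quotas North 7.096, South 5.282, East 16.397, West 17.548, Central 0.721, Coastal 6.132, Highland 2.722.
Rounding down: North 7, South 5, East 16, West 17, Central 0, Coastal 6, Highland 2 (total 53).
South receives 5.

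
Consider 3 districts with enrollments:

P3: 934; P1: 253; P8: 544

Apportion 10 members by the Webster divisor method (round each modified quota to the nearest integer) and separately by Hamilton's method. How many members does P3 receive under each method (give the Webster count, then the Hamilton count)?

Webster: P3 6, P1 1, P8 3.
Hamilton: P3 5, P1 2, P8 3.
P3 gets 6 under Webster and 5 under Hamilton.

6 and 5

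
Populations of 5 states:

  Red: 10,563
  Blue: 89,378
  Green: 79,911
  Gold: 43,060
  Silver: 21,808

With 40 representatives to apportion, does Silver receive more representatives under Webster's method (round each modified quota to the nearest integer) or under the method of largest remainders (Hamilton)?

Webster: Red 2, Blue 14, Green 13, Gold 7, Silver 4.
Hamilton: Red 2, Blue 15, Green 13, Gold 7, Silver 3.
Silver gets 4 under Webster and 3 under Hamilton.

Webster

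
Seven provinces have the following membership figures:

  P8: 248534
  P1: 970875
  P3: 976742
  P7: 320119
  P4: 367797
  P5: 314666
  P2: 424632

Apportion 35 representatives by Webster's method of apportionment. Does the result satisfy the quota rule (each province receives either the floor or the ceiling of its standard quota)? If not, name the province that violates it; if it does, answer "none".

Standard quotas: P8 2.401, P1 9.378, P3 9.435, P7 3.092, P4 3.553, P5 3.040, P2 4.102.
Webster allocation: P8 2, P1 9, P3 10, P7 3, P4 4, P5 3, P2 4.
Every allocation lies between the lower and upper quota.

none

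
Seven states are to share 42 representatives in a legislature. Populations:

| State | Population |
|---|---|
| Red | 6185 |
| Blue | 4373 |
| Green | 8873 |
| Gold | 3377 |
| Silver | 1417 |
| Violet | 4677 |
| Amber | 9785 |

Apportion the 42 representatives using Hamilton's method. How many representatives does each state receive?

Standard divisor: 38687 ÷ 42 ≈ 921.119.
Standard quotas: Red 6.7147, Blue 4.7475, Green 9.6328, Gold 3.6662, Silver 1.5383, Violet 5.0775, Amber 10.6229.
Lower quotas: Red 6, Blue 4, Green 9, Gold 3, Silver 1, Violet 5, Amber 10 (sum 38, leaving 4 seats).
Remainders in descending order: Blue 0.7475, Red 0.7147, Gold 0.6662, Green 0.6328, Amber 0.6229, Silver 0.5383, Violet 0.0775.
Largest remainders: Blue, Red, Gold, Green receive the extra seats.

Red 7; Blue 5; Green 10; Gold 4; Silver 1; Violet 5; Amber 10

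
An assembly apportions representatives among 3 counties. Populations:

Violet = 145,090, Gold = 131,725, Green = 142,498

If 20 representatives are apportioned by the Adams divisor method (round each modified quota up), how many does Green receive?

Standard divisor 419313/20 ≈ 20965.65; standard quotas: Violet 6.920, Gold 6.283, Green 6.797.
Rounding up gives 7, 7, 7 = 21 seats, so the divisor must be adjusted.
With modified divisor 22900: modified quotas Violet 6.336, Gold 5.752, Green 6.223.
Rounding up: Violet 7, Gold 6, Green 7 (total 20).
Green receives 7.

7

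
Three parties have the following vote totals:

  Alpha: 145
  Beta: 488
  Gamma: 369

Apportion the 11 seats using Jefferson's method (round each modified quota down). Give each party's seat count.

Standard divisor 1002/11 ≈ 91.091; standard quotas: Alpha 1.592, Beta 5.357, Gamma 4.051.
Rounding down gives 1, 5, 4 = 10 seats, so the divisor must be adjusted.
With modified divisor 80: modified quotas Alpha 1.812, Beta 6.100, Gamma 4.612.
Rounding down: Alpha 1, Beta 6, Gamma 4 (total 11).

Alpha 1, Beta 6, Gamma 4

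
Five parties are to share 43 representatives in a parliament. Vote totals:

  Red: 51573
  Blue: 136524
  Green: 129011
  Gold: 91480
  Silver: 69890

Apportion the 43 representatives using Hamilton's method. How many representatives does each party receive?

Red=5; Blue=12; Green=12; Gold=8; Silver=6

Total 478478; standard divisor 478478/43 ≈ 11127.395.
Standard quotas: Red 4.6348, Blue 12.2692, Green 11.5940, Gold 8.2212, Silver 6.2809.
Lower quotas: Red 4, Blue 12, Green 11, Gold 8, Silver 6 (sum 41, leaving 2 seats).
Remainders in descending order: Red 0.6348, Green 0.5940, Silver 0.2809, Blue 0.2692, Gold 0.2212.
Largest remainders: Red, Green receive the extra seats.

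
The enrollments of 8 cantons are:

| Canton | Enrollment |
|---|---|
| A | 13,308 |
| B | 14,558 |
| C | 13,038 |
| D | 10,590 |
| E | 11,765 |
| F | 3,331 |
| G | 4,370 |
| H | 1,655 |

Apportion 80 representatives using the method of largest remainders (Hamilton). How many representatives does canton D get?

The standard divisor is 72615/80 ≈ 907.688.
Standard quotas: A 14.6614, B 16.0386, C 14.3640, D 11.6670, E 12.9615, F 3.6698, G 4.8144, H 1.8233.
Lower quotas: A 14, B 16, C 14, D 11, E 12, F 3, G 4, H 1 (sum 75, leaving 5 seats).
Remainders in descending order: E 0.9615, H 0.8233, G 0.8144, F 0.6698, D 0.6670, A 0.6614, C 0.3640, B 0.0386.
Largest remainders: E, H, G, F, D receive the extra seats.
D receives 12.

12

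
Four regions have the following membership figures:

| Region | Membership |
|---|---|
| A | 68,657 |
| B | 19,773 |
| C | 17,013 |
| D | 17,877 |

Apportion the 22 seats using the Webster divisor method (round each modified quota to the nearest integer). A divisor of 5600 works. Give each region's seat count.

A: 12, B: 4, C: 3, D: 3

With modified divisor 5600: modified quotas A 12.260, B 3.531, C 3.038, D 3.192.
Rounding to the nearest integer: A 12, B 4, C 3, D 3 (total 22).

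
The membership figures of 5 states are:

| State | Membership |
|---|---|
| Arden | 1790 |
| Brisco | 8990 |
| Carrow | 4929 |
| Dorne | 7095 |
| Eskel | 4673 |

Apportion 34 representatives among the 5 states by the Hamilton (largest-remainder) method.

Total 27477; standard divisor 27477/34 ≈ 808.147.
Standard quotas: Arden 2.2149, Brisco 11.1242, Carrow 6.0991, Dorne 8.7793, Eskel 5.7824.
Lower quotas: Arden 2, Brisco 11, Carrow 6, Dorne 8, Eskel 5 (sum 32, leaving 2 seats).
Remainders in descending order: Eskel 0.7824, Dorne 0.7793, Arden 0.2149, Brisco 0.1242, Carrow 0.0991.
The surplus seats go to Eskel, Dorne.

Arden: 2, Brisco: 11, Carrow: 6, Dorne: 9, Eskel: 6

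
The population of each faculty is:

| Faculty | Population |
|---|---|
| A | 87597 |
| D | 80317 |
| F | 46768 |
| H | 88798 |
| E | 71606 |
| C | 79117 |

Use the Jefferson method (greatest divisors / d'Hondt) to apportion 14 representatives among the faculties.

A 3; D 3; F 1; H 3; E 2; C 2

Standard divisor 454203/14 ≈ 32443.071; standard quotas: A 2.700, D 2.476, F 1.442, H 2.737, E 2.207, C 2.439.
Rounding down gives 2, 2, 1, 2, 2, 2 = 11 seats, so the divisor must be adjusted.
With modified divisor 26570: modified quotas A 3.297, D 3.023, F 1.760, H 3.342, E 2.695, C 2.978.
Rounding down: A 3, D 3, F 1, H 3, E 2, C 2 (total 14).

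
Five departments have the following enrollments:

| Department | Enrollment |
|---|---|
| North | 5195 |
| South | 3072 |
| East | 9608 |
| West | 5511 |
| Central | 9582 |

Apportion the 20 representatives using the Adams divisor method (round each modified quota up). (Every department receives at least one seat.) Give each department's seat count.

North: 3, South: 2, East: 6, West: 3, Central: 6

Standard divisor 32968/20 ≈ 1648.4; standard quotas: North 3.152, South 1.864, East 5.829, West 3.343, Central 5.813.
Rounding up gives 4, 2, 6, 4, 6 = 22 seats, so the divisor must be adjusted.
With modified divisor 1900: modified quotas North 2.734, South 1.617, East 5.057, West 2.901, Central 5.043.
Rounding up: North 3, South 2, East 6, West 3, Central 6 (total 20).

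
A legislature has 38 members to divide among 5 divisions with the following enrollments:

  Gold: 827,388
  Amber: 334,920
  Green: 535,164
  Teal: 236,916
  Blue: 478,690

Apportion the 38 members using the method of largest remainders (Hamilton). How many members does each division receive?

Gold: 13, Amber: 5, Green: 8, Teal: 4, Blue: 8

Total 2413078; standard divisor 2413078/38 ≈ 63502.053.
Standard quotas: Gold 13.0293, Amber 5.2742, Green 8.4275, Teal 3.7308, Blue 7.5382.
Lower quotas: Gold 13, Amber 5, Green 8, Teal 3, Blue 7 (sum 36, leaving 2 seats).
Remainders in descending order: Teal 0.7308, Blue 0.5382, Green 0.4275, Amber 0.2742, Gold 0.0293.
Largest remainders: Teal, Blue receive the extra seats.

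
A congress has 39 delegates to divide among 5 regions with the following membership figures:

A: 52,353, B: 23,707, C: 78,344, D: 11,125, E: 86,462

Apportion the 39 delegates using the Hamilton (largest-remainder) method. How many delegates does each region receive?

The standard divisor is 251991/39 ≈ 6461.308.
Standard quotas: A 8.1025, B 3.6691, C 12.1251, D 1.7218, E 13.3815.
Lower quotas: A 8, B 3, C 12, D 1, E 13 (sum 37, leaving 2 seats).
Remainders in descending order: D 0.7218, B 0.6691, E 0.3815, C 0.1251, A 0.1025.
Largest remainders: D, B receive the extra seats.

A 8, B 4, C 12, D 2, E 13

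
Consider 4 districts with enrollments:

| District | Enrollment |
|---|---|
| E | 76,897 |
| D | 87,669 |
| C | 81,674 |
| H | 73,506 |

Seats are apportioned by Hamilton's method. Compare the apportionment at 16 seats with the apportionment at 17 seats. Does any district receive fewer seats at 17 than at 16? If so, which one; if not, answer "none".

At 16 seats: E 4, D 4, C 4, H 4.
At 17 seats: E 4, D 5, C 4, H 4.
No district's allocation decreased.

none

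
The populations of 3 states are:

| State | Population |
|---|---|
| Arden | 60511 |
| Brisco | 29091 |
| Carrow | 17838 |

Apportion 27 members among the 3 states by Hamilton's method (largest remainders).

Arden 15; Brisco 7; Carrow 5

Standard divisor: 107440 ÷ 27 ≈ 3979.259.
Standard quotas: Arden 15.2066, Brisco 7.3107, Carrow 4.4827.
Lower quotas: Arden 15, Brisco 7, Carrow 4 (sum 26, leaving 1 seat).
Remainders in descending order: Carrow 0.4827, Brisco 0.3107, Arden 0.2066.
The surplus seat goes to Carrow.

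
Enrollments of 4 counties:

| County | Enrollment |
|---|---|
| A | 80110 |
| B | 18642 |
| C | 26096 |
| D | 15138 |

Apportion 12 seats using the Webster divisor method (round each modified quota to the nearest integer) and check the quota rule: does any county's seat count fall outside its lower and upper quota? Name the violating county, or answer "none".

Standard quotas: A 6.867, B 1.598, C 2.237, D 1.298.
Webster allocation: A 7, B 2, C 2, D 1.
Every allocation lies between the lower and upper quota.

none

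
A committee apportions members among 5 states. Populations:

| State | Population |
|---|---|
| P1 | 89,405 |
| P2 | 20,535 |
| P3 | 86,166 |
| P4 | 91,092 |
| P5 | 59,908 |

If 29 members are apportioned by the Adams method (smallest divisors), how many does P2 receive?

Standard divisor 347106/29 ≈ 11969.172; standard quotas: P1 7.470, P2 1.716, P3 7.199, P4 7.611, P5 5.005.
Rounding up gives 8, 2, 8, 8, 6 = 32 seats, so the divisor must be adjusted.
With modified divisor 12900: modified quotas P1 6.931, P2 1.592, P3 6.680, P4 7.061, P5 4.644.
Rounding up: P1 7, P2 2, P3 7, P4 8, P5 5 (total 29).
P2 receives 2.

2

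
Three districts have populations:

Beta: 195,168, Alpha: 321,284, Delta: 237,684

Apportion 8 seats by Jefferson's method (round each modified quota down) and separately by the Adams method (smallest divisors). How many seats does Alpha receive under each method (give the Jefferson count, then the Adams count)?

Jefferson: Beta 2, Alpha 4, Delta 2.
Adams: Beta 2, Alpha 3, Delta 3.
Alpha gets 4 under Jefferson and 3 under Adams.

4 and 3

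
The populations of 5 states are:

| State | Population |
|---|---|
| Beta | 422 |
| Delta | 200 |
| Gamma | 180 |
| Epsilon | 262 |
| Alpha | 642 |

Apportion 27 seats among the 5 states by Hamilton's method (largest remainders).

Beta 7; Delta 3; Gamma 3; Epsilon 4; Alpha 10

Standard divisor: 1706 ÷ 27 ≈ 63.185.
Standard quotas: Beta 6.679, Delta 3.165, Gamma 2.849, Epsilon 4.147, Alpha 10.161.
Lower quotas: Beta 6, Delta 3, Gamma 2, Epsilon 4, Alpha 10 (sum 25, leaving 2 seats).
Remainders in descending order: Gamma 0.849, Beta 0.679, Delta 0.165, Alpha 0.161, Epsilon 0.147.
The surplus seats go to Gamma, Beta.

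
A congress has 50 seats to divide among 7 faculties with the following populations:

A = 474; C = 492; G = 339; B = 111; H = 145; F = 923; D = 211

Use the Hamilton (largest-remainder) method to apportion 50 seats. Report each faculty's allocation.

Standard divisor: 2695 ÷ 50 ≈ 53.9.
Standard quotas: A 8.794, C 9.128, G 6.289, B 2.059, H 2.690, F 17.124, D 3.915.
Lower quotas: A 8, C 9, G 6, B 2, H 2, F 17, D 3 (sum 47, leaving 3 seats).
Remainders in descending order: D 0.915, A 0.794, H 0.690, G 0.289, C 0.128, F 0.124, B 0.059.
The surplus seats go to D, A, H.

A 9, C 9, G 6, B 2, H 3, F 17, D 4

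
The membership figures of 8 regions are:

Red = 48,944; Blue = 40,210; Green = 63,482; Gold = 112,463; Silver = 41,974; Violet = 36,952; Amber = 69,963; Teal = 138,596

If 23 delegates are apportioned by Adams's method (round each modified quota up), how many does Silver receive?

Standard divisor 552584/23 ≈ 24025.391; standard quotas: Red 2.037, Blue 1.674, Green 2.642, Gold 4.681, Silver 1.747, Violet 1.538, Amber 2.912, Teal 5.769.
Rounding up gives 3, 2, 3, 5, 2, 2, 3, 6 = 26 seats, so the divisor must be adjusted.
With modified divisor 29900: modified quotas Red 1.637, Blue 1.345, Green 2.123, Gold 3.761, Silver 1.404, Violet 1.236, Amber 2.340, Teal 4.635.
Rounding up: Red 2, Blue 2, Green 3, Gold 4, Silver 2, Violet 2, Amber 3, Teal 5 (total 23).
Silver receives 2.

2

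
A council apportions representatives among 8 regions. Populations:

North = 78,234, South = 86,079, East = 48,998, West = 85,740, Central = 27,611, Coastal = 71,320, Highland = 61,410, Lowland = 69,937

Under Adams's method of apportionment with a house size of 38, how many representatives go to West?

Standard divisor 529329/38 ≈ 13929.711; standard quotas: North 5.616, South 6.180, East 3.518, West 6.155, Central 1.982, Coastal 5.120, Highland 4.409, Lowland 5.021.
Rounding up gives 6, 7, 4, 7, 2, 6, 5, 6 = 43 seats, so the divisor must be adjusted.
With modified divisor 15500: modified quotas North 5.047, South 5.553, East 3.161, West 5.532, Central 1.781, Coastal 4.601, Highland 3.962, Lowland 4.512.
Rounding up: North 6, South 6, East 4, West 6, Central 2, Coastal 5, Highland 4, Lowland 5 (total 38).
West receives 6.

6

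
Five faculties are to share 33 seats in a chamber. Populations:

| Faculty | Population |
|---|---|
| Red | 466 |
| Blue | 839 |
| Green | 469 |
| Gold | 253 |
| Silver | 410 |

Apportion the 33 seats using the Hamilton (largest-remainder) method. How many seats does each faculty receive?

Red=6, Blue=11, Green=6, Gold=4, Silver=6

The standard divisor is 2437/33 ≈ 73.848.
Standard quotas: Red 6.310, Blue 11.361, Green 6.351, Gold 3.426, Silver 5.552.
Lower quotas: Red 6, Blue 11, Green 6, Gold 3, Silver 5 (sum 31, leaving 2 seats).
Remainders in descending order: Silver 0.552, Gold 0.426, Blue 0.361, Green 0.351, Red 0.310.
Largest remainders: Silver, Gold receive the extra seats.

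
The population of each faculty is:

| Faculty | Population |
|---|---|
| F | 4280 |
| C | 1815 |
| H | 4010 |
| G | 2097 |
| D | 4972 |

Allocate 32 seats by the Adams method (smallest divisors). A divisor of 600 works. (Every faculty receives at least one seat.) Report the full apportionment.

With modified divisor 600: modified quotas F 7.133, C 3.025, H 6.683, G 3.495, D 8.287.
Rounding up: F 8, C 4, H 7, G 4, D 9 (total 32).

F: 8, C: 4, H: 7, G: 4, D: 9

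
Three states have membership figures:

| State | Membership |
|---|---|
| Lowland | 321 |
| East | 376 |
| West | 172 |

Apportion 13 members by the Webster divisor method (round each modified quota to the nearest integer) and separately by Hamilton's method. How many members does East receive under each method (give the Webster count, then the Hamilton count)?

Webster: Lowland 5, East 5, West 3.
Hamilton: Lowland 5, East 6, West 2.
East gets 5 under Webster and 6 under Hamilton.

5 and 6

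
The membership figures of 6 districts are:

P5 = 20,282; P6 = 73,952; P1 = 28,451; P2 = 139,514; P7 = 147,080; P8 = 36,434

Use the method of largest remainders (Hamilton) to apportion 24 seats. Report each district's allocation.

P5 1; P6 4; P1 2; P2 7; P7 8; P8 2

Total 445713; standard divisor 445713/24 ≈ 18571.375.
Standard quotas: P5 1.0921, P6 3.9820, P1 1.5320, P2 7.5123, P7 7.9197, P8 1.9618.
Lower quotas: P5 1, P6 3, P1 1, P2 7, P7 7, P8 1 (sum 20, leaving 4 seats).
Remainders in descending order: P6 0.9820, P8 0.9618, P7 0.9197, P1 0.5320, P2 0.5123, P5 0.0921.
The surplus seats go to P6, P8, P7, P1.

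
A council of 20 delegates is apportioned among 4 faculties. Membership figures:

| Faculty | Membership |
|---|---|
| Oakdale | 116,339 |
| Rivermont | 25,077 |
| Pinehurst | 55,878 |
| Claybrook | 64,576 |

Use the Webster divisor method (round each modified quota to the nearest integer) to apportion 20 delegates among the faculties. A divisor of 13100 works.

With modified divisor 13100: modified quotas Oakdale 8.881, Rivermont 1.914, Pinehurst 4.265, Claybrook 4.929.
Rounding to the nearest integer: Oakdale 9, Rivermont 2, Pinehurst 4, Claybrook 5 (total 20).

Oakdale=9, Rivermont=2, Pinehurst=4, Claybrook=5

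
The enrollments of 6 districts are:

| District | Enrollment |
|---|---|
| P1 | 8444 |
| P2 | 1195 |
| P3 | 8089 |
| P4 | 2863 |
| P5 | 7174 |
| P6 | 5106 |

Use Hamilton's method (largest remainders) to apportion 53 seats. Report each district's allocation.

P1 14, P2 2, P3 13, P4 5, P5 11, P6 8

Standard divisor: 32871 ÷ 53 ≈ 620.208.
Standard quotas: P1 13.6148, P2 1.9268, P3 13.0424, P4 4.6162, P5 11.5671, P6 8.2327.
Lower quotas: P1 13, P2 1, P3 13, P4 4, P5 11, P6 8 (sum 50, leaving 3 seats).
Remainders in descending order: P2 0.9268, P4 0.6162, P1 0.6148, P5 0.5671, P6 0.2327, P3 0.0424.
The surplus seats go to P2, P4, P1.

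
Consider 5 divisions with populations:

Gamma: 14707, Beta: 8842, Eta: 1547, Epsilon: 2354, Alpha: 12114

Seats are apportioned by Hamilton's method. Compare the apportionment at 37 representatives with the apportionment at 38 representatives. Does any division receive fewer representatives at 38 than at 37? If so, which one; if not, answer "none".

Eta

At 37 seats: Gamma 14, Beta 8, Eta 2, Epsilon 2, Alpha 11.
At 38 seats: Gamma 14, Beta 9, Eta 1, Epsilon 2, Alpha 12.
Eta drops from 2 to 1.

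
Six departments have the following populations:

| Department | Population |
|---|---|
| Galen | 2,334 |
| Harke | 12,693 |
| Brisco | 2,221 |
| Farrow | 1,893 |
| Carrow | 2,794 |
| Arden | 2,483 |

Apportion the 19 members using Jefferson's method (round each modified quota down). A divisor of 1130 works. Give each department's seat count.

With modified divisor 1130: modified quotas Galen 2.065, Harke 11.233, Brisco 1.965, Farrow 1.675, Carrow 2.473, Arden 2.197.
Rounding down: Galen 2, Harke 11, Brisco 1, Farrow 1, Carrow 2, Arden 2 (total 19).

Galen 2; Harke 11; Brisco 1; Farrow 1; Carrow 2; Arden 2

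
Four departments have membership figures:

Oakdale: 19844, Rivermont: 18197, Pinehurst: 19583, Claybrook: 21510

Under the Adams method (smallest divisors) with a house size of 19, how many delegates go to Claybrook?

5

Standard divisor 79134/19 ≈ 4164.947; standard quotas: Oakdale 4.765, Rivermont 4.369, Pinehurst 4.702, Claybrook 5.165.
Rounding up gives 5, 5, 5, 6 = 21 seats, so the divisor must be adjusted.
With modified divisor 4700: modified quotas Oakdale 4.222, Rivermont 3.872, Pinehurst 4.167, Claybrook 4.577.
Rounding up: Oakdale 5, Rivermont 4, Pinehurst 5, Claybrook 5 (total 19).
Claybrook receives 5.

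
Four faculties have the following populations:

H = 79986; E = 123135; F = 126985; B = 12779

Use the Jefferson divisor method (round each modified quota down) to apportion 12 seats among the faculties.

H: 3, E: 4, F: 5, B: 0

Standard divisor 342885/12 ≈ 28573.75; standard quotas: H 2.799, E 4.309, F 4.444, B 0.447.
Rounding down gives 2, 4, 4, 0 = 10 seats, so the divisor must be adjusted.
With modified divisor 25000: modified quotas H 3.199, E 4.925, F 5.079, B 0.511.
Rounding down: H 3, E 4, F 5, B 0 (total 12).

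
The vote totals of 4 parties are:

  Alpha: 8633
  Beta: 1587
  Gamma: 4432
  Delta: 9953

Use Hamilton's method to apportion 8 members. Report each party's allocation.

The standard divisor is 24605/8 ≈ 3075.625.
Standard quotas: Alpha 2.8069, Beta 0.5160, Gamma 1.4410, Delta 3.2361.
Lower quotas: Alpha 2, Beta 0, Gamma 1, Delta 3 (sum 6, leaving 2 seats).
Remainders in descending order: Alpha 0.8069, Beta 0.5160, Gamma 0.4410, Delta 0.2361.
Largest remainders: Alpha, Beta receive the extra seats.

Alpha=3; Beta=1; Gamma=1; Delta=3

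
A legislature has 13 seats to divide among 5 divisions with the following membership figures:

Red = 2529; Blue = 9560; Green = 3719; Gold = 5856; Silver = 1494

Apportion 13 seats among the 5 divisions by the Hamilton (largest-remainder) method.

Red 2; Blue 5; Green 2; Gold 3; Silver 1

The standard divisor is 23158/13 ≈ 1781.385.
Standard quotas: Red 1.4197, Blue 5.3666, Green 2.0877, Gold 3.2873, Silver 0.8387.
Lower quotas: Red 1, Blue 5, Green 2, Gold 3, Silver 0 (sum 11, leaving 2 seats).
Remainders in descending order: Silver 0.8387, Red 0.4197, Blue 0.3666, Gold 0.2873, Green 0.0877.
Largest remainders: Silver, Red receive the extra seats.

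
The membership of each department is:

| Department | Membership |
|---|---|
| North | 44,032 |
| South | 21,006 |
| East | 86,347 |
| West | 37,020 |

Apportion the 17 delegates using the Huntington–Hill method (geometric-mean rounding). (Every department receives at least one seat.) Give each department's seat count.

North=4, South=2, East=8, West=3

With divisor 11113: modified quotas North 3.962, South 1.890, East 7.770, West 3.331.
Geometric-mean thresholds: North √(3·4)=3.464, South √(1·2)=1.414, East √(7·8)=7.483, West √(3·4)=3.464.
Each quota rounded against its threshold gives North 4, South 2, East 8, West 3 (total 17).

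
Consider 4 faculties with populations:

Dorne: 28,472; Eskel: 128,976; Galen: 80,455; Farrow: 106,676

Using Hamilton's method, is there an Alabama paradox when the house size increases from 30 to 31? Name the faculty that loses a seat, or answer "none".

At 30 seats: Dorne 3, Eskel 11, Galen 7, Farrow 9.
At 31 seats: Dorne 2, Eskel 12, Galen 7, Farrow 10.
Dorne drops from 3 to 2.

Dorne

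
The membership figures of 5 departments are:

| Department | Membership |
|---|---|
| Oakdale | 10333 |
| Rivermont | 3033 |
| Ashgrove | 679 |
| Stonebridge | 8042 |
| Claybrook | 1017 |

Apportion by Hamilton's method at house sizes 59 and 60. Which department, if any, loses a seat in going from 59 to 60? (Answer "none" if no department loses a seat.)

Claybrook

At 59 seats: Oakdale 26, Rivermont 8, Ashgrove 2, Stonebridge 20, Claybrook 3.
At 60 seats: Oakdale 27, Rivermont 8, Ashgrove 2, Stonebridge 21, Claybrook 2.
Claybrook drops from 3 to 2.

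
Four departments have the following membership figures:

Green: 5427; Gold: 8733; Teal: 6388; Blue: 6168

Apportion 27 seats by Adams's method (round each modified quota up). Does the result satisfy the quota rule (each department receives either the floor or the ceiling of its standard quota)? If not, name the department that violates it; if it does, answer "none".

none

Standard quotas: Green 5.485, Gold 8.826, Teal 6.456, Blue 6.234.
Adams allocation: Green 6, Gold 9, Teal 6, Blue 6.
Every allocation lies between the lower and upper quota.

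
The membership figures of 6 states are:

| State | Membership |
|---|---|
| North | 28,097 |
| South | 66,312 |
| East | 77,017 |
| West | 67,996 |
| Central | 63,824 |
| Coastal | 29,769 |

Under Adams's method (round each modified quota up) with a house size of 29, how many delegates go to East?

6

Standard divisor 333015/29 ≈ 11483.276; standard quotas: North 2.447, South 5.775, East 6.707, West 5.921, Central 5.558, Coastal 2.592.
Rounding up gives 3, 6, 7, 6, 6, 3 = 31 seats, so the divisor must be adjusted.
With modified divisor 13000: modified quotas North 2.161, South 5.101, East 5.924, West 5.230, Central 4.910, Coastal 2.290.
Rounding up: North 3, South 6, East 6, West 6, Central 5, Coastal 3 (total 29).
East receives 6.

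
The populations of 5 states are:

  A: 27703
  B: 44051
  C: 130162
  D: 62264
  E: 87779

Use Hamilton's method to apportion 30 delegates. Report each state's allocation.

The standard divisor is 351959/30 ≈ 11731.967.
Standard quotas: A 2.3613, B 3.7548, C 11.0946, D 5.3072, E 7.4820.
Lower quotas: A 2, B 3, C 11, D 5, E 7 (sum 28, leaving 2 seats).
Remainders in descending order: B 0.7548, E 0.4820, A 0.3613, D 0.3072, C 0.0946.
Largest remainders: B, E receive the extra seats.

A: 2; B: 4; C: 11; D: 5; E: 8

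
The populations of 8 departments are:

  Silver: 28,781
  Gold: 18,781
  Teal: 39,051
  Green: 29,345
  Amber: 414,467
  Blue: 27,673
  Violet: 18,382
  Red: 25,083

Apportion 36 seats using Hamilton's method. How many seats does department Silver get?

2

Standard divisor: 601563 ÷ 36 ≈ 16710.083.
Standard quotas: Silver 1.7224, Gold 1.1239, Teal 2.3370, Green 1.7561, Amber 24.8034, Blue 1.6561, Violet 1.1001, Red 1.5011.
Lower quotas: Silver 1, Gold 1, Teal 2, Green 1, Amber 24, Blue 1, Violet 1, Red 1 (sum 32, leaving 4 seats).
Remainders in descending order: Amber 0.8034, Green 0.7561, Silver 0.7224, Blue 0.6561, Red 0.5011, Teal 0.3370, Gold 0.1239, Violet 0.1001.
Largest remainders: Amber, Green, Silver, Blue receive the extra seats.
Silver receives 2.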